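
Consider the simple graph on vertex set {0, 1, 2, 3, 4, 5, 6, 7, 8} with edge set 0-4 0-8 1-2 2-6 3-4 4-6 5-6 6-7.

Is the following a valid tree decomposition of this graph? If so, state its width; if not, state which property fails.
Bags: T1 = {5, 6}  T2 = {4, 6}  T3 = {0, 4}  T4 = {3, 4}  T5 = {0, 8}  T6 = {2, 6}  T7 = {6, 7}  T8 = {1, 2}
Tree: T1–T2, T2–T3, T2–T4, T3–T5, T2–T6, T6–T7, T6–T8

Yes; width 1.

Checking the three conditions: (i) the bags cover all of {0, 1, 2, 3, 4, 5, 6, 7, 8}; (ii) for each edge, some bag contains both endpoints; (iii) the bags containing any fixed vertex form a subtree. All hold, so the decomposition is valid with width 2 − 1 = 1.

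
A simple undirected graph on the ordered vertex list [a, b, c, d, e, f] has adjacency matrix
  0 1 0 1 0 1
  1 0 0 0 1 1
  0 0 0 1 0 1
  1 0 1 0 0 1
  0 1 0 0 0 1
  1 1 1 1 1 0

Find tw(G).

2

A width-2 tree decomposition is:
Bags: B1 = {c, d, f}  B2 = {a, d, f}  B3 = {a, b, f}  B4 = {b, e, f}
Tree: B1–B2, B2–B3, B3–B4
The largest bag has 3 vertices, giving width 2; this decomposition certifies tw(G) ≤ 2. On the other hand G contains the 3-clique {c, d, f}. A clique must lie in a single bag of any decomposition, so no decomposition can have width below 2. Therefore the treewidth is 2.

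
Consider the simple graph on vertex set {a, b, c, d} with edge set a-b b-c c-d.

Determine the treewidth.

A width-1 tree decomposition is:
Bags: B1 = {b, c}  B2 = {a, b}  B3 = {c, d}
Tree: B1–B2, B1–B3
The largest bag has 2 vertices, giving width 1; this decomposition certifies tw(G) ≤ 1. Since G has at least one edge (e.g. b–c), it is not an edgeless graph, so tw(G) ≥ 1. Therefore the treewidth is 1.

1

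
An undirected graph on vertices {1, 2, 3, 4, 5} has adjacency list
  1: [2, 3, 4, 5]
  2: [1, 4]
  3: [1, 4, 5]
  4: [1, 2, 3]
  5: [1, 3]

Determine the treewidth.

2

A width-2 tree decomposition is:
Bags: B1 = {1, 3, 4}  B2 = {1, 3, 5}  B3 = {1, 2, 4}
Tree: B1–B2, B1–B3
Every bag has size at most 3, so the width is 3 − 1 = 2 and tw(G) ≤ 2. Conversely, {1, 2, 4} is a clique of size 3, and the vertices of any clique must share a bag in every tree decomposition; so some bag has ≥ 3 vertices and tw(G) ≥ 2. Combining the bounds, tw(G) = 2.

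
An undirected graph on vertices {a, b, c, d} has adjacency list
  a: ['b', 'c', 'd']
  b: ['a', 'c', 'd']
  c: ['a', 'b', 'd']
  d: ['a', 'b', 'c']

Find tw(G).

3

A width-3 tree decomposition is:
Bags: B1 = {a, b, c, d}
Tree: (single bag)
With just one bag of size 4, the width is 4 − 1 = 3, so tw(G) ≤ 3. On the other hand G contains the 4-clique {a, b, c, d}. A clique must lie in a single bag of any decomposition, so no decomposition can have width below 3. Hence tw(G) = 3 exactly.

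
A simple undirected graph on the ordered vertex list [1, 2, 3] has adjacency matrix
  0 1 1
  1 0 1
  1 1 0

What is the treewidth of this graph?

A width-2 tree decomposition is:
Bags: B1 = {1, 2, 3}
Tree: (single bag)
A single bag containing all 3 vertices is trivially a valid decomposition of width 2. On the other hand G contains the 3-clique {1, 2, 3}. A clique must lie in a single bag of any decomposition, so no decomposition can have width below 2. The upper and lower bounds meet at 2, so that is the treewidth.

2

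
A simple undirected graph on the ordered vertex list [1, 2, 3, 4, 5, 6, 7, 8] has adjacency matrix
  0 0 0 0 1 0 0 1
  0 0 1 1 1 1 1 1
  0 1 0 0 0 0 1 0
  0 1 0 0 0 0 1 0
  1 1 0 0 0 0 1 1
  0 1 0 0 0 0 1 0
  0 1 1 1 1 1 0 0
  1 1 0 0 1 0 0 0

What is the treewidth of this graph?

2

A width-2 tree decomposition is:
Bags: B1 = {2, 5, 7}  B2 = {2, 5, 8}  B3 = {1, 5, 8}  B4 = {2, 3, 7}  B5 = {2, 4, 7}  B6 = {2, 6, 7}
Tree: B1–B2, B2–B3, B1–B4, B4–B5, B4–B6
The largest bag has 3 vertices, giving width 2; this decomposition certifies tw(G) ≤ 2. For the lower bound, the 3 vertices {1, 5, 8} are pairwise adjacent, and any tree decomposition puts a clique entirely inside one bag — forcing width ≥ 2. Hence tw(G) = 2 exactly.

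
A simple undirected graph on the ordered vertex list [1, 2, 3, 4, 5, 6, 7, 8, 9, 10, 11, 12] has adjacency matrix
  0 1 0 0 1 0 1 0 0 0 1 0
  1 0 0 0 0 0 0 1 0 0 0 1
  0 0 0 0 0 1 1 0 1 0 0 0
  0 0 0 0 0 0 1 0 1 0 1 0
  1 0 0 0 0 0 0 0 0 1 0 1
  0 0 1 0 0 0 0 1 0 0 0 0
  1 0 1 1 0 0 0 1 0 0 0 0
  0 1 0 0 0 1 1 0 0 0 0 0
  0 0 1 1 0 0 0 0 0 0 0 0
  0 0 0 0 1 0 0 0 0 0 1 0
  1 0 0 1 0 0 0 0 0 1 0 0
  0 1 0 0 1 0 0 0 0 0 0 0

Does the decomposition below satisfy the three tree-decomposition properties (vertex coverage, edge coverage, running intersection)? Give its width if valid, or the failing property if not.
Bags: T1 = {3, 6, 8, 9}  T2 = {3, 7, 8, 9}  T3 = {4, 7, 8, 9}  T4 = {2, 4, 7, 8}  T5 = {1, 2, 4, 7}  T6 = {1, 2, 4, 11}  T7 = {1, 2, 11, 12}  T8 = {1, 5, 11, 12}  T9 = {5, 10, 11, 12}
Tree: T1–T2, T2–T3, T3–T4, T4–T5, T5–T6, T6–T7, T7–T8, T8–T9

Every vertex of G appears in some bag (union = {1, 2, 3, 4, 5, 6, 7, 8, 9, 10, 11, 12}); every edge is covered by a bag; and for each vertex v the set of bags containing v is connected in the bag tree. The decomposition is therefore valid. The largest bag has 4 vertices, so the width is 3.

Yes; width 3.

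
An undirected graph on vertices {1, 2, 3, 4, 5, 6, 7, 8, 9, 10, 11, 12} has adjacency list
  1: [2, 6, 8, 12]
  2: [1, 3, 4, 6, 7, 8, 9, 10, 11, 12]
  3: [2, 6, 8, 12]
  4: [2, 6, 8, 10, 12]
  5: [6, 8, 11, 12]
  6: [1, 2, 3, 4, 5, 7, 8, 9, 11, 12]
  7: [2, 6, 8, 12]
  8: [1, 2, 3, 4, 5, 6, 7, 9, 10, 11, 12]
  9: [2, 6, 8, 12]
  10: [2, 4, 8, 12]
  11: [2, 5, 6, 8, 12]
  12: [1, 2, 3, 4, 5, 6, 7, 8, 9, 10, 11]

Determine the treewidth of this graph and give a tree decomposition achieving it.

Every bag has size at most 5, so the width is 5 − 1 = 4 and tw(G) ≤ 4. Conversely, {2, 4, 8, 10, 12} is a clique of size 5, and the vertices of any clique must share a bag in every tree decomposition; so some bag has ≥ 5 vertices and tw(G) ≥ 4. Therefore the treewidth is 4.

Treewidth 4.
One optimal decomposition is:
Bags: B1 = {1, 2, 6, 8, 12}  B2 = {2, 6, 7, 8, 12}  B3 = {2, 6, 8, 11, 12}  B4 = {5, 6, 8, 11, 12}  B5 = {2, 6, 8, 9, 12}  B6 = {2, 3, 6, 8, 12}  B7 = {2, 4, 6, 8, 12}  B8 = {2, 4, 8, 10, 12}
Tree: B1–B2, B1–B3, B3–B4, B1–B5, B5–B6, B5–B7, B7–B8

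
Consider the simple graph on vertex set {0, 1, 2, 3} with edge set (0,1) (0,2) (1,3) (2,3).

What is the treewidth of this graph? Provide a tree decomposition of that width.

Treewidth 2.
Bags: B1 = {0, 1, 3}  B2 = {0, 2, 3}
Tree: B1–B2

Each bag holds 3 vertices, so the decomposition has width 2, which upper-bounds the treewidth. For the lower bound, G contains the cycle 3–1–0–2–3, so G is not a forest; only forests have treewidth ≤ 1, hence tw(G) ≥ 2. Hence tw(G) = 2 exactly.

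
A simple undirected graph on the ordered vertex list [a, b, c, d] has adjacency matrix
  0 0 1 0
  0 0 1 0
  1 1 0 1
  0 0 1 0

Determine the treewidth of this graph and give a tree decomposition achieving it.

Treewidth 1.
One such decomposition:
Bags: B1 = {a, c}  B2 = {c, d}  B3 = {b, c}
Tree: B1–B2, B2–B3

The largest bag has 2 vertices, giving width 1; this decomposition certifies tw(G) ≤ 1. Any graph with an edge has treewidth ≥ 1, and G has the edge c–a. Hence tw(G) = 1 exactly.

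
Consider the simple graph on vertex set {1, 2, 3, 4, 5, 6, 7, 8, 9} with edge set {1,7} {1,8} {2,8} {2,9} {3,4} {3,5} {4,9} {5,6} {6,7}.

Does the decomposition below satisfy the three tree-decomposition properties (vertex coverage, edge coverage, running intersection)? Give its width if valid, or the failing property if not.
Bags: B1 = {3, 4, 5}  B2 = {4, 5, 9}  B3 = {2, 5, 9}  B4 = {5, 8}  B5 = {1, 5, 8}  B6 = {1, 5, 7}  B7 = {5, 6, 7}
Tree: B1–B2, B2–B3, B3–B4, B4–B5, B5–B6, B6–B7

A tree decomposition must satisfy three properties: every vertex lies in some bag; for every edge, both endpoints lie together in some bag; and for every vertex, the bags containing it form a connected subtree. Here edge (2,8) lies in no bag, so the decomposition is invalid.

No — edge (2,8) lies in no bag.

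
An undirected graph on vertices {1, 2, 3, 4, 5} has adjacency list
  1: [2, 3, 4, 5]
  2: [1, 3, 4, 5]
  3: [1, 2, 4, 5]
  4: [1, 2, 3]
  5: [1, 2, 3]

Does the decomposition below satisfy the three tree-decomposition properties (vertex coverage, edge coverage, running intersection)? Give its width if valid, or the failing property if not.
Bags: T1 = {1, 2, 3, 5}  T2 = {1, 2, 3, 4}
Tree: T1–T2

Yes; width 3.

Vertex coverage: the bags together contain {1, 2, 3, 4, 5}, the full vertex set. Edge coverage: each edge of G has both endpoints in at least one bag. Running intersection: for every vertex, the bags containing it form a connected subtree. All three properties hold, so this is a valid tree decomposition of width max|bag| − 1 = 3, and hence tw(G) ≤ 3.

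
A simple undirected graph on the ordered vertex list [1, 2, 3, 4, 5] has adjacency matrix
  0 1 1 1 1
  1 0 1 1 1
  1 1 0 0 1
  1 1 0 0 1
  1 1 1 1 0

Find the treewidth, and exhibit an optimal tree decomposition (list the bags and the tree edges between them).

Treewidth 3.
One such decomposition:
Bags: B1 = {1, 2, 3, 5}  B2 = {1, 2, 4, 5}
Tree: B1–B2

Every bag has size at most 4, so the width is 4 − 1 = 3 and tw(G) ≤ 3. On the other hand G contains the 4-clique {1, 2, 3, 5}. A clique must lie in a single bag of any decomposition, so no decomposition can have width below 3. Combining the bounds, tw(G) = 3.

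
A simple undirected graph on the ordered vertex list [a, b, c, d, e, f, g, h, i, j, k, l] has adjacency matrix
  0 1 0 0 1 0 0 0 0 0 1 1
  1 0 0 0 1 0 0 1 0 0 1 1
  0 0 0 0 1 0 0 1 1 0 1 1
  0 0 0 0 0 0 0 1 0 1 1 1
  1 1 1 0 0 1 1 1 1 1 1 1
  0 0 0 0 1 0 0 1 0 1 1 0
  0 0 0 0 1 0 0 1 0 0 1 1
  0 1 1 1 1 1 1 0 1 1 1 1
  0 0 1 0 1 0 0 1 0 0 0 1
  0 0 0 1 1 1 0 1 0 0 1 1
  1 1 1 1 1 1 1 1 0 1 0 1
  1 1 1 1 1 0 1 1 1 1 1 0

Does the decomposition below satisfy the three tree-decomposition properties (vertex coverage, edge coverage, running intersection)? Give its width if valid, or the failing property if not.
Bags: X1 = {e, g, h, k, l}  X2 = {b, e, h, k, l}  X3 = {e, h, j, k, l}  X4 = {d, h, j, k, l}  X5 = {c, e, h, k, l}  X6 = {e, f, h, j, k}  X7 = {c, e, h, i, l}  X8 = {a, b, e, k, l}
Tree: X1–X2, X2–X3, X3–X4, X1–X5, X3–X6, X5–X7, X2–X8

Checking the three conditions: (i) the bags cover all of {a, b, c, d, e, f, g, h, i, j, k, l}; (ii) for each edge, some bag contains both endpoints; (iii) the bags containing any fixed vertex form a subtree. All hold, so the decomposition is valid with width 5 − 1 = 4.

Yes; width 4.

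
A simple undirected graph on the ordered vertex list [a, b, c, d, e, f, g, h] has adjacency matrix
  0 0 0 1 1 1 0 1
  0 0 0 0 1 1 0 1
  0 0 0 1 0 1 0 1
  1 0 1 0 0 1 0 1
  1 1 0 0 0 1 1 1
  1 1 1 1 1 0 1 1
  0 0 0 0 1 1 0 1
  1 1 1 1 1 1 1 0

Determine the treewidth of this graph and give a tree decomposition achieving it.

The largest bag has 4 vertices, giving width 3; this decomposition certifies tw(G) ≤ 3. Conversely, {c, d, f, h} is a clique of size 4, and the vertices of any clique must share a bag in every tree decomposition; so some bag has ≥ 4 vertices and tw(G) ≥ 3. Combining the bounds, tw(G) = 3.

Treewidth 3.
Bags: B1 = {e, f, g, h}  B2 = {a, e, f, h}  B3 = {a, d, f, h}  B4 = {c, d, f, h}  B5 = {b, e, f, h}
Tree: B1–B2, B2–B3, B3–B4, B1–B5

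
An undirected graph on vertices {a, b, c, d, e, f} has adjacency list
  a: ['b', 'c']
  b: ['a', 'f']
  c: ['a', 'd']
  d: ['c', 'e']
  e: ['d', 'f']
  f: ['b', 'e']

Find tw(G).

2

A width-2 tree decomposition is:
Bags: B1 = {b, e, f}  B2 = {b, d, e}  B3 = {b, c, d}  B4 = {a, b, c}
Tree: B1–B2, B2–B3, B3–B4
The largest bag has 3 vertices, giving width 2; this decomposition certifies tw(G) ≤ 2. For the lower bound, G contains the cycle b–f–e–d–c–a–b, so G is not a forest; only forests have treewidth ≤ 1, hence tw(G) ≥ 2. Combining the bounds, tw(G) = 2.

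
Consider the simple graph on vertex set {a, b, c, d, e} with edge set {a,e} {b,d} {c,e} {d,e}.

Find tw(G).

1

A width-1 tree decomposition is:
Bags: B1 = {b, d}  B2 = {d, e}  B3 = {c, e}  B4 = {a, e}
Tree: B1–B2, B2–B3, B3–B4
Each bag holds 2 vertices, so the decomposition has width 1, which upper-bounds the treewidth. G has an edge, so its treewidth is at least 1. The upper and lower bounds meet at 1, so that is the treewidth.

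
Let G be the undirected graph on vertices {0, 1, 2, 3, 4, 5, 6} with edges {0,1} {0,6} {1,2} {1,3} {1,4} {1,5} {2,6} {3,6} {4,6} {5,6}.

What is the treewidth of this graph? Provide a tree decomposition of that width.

The largest bag has 3 vertices, giving width 2; this decomposition certifies tw(G) ≤ 2. For the lower bound, G contains the cycle 1–3–6–4–1, so G is not a forest; only forests have treewidth ≤ 1, hence tw(G) ≥ 2. Combining the bounds, tw(G) = 2.

Treewidth 2.
One such decomposition:
Bags: B1 = {1, 3, 6}  B2 = {1, 4, 6}  B3 = {1, 5, 6}  B4 = {0, 1, 6}  B5 = {1, 2, 6}
Tree: B1–B2, B2–B3, B3–B4, B4–B5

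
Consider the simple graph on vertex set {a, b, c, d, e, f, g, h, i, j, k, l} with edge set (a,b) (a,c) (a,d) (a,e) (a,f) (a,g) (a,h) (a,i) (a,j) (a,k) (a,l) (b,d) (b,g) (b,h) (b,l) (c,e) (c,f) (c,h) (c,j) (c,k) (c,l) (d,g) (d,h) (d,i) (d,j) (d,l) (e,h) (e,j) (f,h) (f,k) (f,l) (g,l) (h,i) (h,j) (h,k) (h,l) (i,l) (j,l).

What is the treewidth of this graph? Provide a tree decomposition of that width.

Every bag has size at most 5, so the width is 5 − 1 = 4 and tw(G) ≤ 4. On the other hand G contains the 5-clique {a, b, d, g, l}. A clique must lie in a single bag of any decomposition, so no decomposition can have width below 4. Combining the bounds, tw(G) = 4.

Treewidth 4.
Bags: B1 = {a, c, h, j, l}  B2 = {a, c, f, h, l}  B3 = {a, c, e, h, j}  B4 = {a, d, h, j, l}  B5 = {a, b, d, h, l}  B6 = {a, c, f, h, k}  B7 = {a, d, h, i, l}  B8 = {a, b, d, g, l}
Tree: B1–B2, B1–B3, B1–B4, B4–B5, B2–B6, B5–B7, B5–B8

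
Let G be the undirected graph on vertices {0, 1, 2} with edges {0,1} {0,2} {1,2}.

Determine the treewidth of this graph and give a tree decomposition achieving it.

Treewidth 2.
One such decomposition:
Bags: B1 = {0, 1, 2}
Tree: (single bag)

With just one bag of size 3, the width is 3 − 1 = 2, so tw(G) ≤ 2. For the lower bound, the 3 vertices {0, 1, 2} are pairwise adjacent, and any tree decomposition puts a clique entirely inside one bag — forcing width ≥ 2. Therefore the treewidth is 2.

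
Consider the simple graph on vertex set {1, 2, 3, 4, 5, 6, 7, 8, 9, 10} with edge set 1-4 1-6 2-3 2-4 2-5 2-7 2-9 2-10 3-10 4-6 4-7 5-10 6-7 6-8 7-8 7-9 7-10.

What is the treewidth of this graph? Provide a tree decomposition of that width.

The largest bag has 3 vertices, giving width 2; this decomposition certifies tw(G) ≤ 2. On the other hand G contains the 3-clique {6, 7, 8}. A clique must lie in a single bag of any decomposition, so no decomposition can have width below 2. Hence tw(G) = 2 exactly.

Treewidth 2.
One such decomposition:
Bags: B1 = {2, 7, 10}  B2 = {2, 3, 10}  B3 = {2, 4, 7}  B4 = {2, 5, 10}  B5 = {4, 6, 7}  B6 = {1, 4, 6}  B7 = {6, 7, 8}  B8 = {2, 7, 9}
Tree: B1–B2, B1–B3, B1–B4, B3–B5, B5–B6, B5–B7, B1–B8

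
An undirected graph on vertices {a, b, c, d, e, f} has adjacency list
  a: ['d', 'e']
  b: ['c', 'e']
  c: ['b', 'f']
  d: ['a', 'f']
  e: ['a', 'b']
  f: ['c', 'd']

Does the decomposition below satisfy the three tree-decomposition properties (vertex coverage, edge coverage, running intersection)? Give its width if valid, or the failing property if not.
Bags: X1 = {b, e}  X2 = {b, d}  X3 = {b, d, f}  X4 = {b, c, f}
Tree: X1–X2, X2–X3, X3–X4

A tree decomposition must satisfy three properties: every vertex lies in some bag; for every edge, both endpoints lie together in some bag; and for every vertex, the bags containing it form a connected subtree. Here vertex a appears in no bag, so the decomposition is invalid.

No — vertex a appears in no bag.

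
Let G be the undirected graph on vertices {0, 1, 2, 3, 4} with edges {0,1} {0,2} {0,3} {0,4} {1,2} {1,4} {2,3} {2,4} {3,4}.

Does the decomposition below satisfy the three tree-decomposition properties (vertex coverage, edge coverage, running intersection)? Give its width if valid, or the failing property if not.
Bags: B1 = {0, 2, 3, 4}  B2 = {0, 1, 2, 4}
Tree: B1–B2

Checking the three conditions: (i) the bags cover all of {0, 1, 2, 3, 4}; (ii) for each edge, some bag contains both endpoints; (iii) the bags containing any fixed vertex form a subtree. All hold, so the decomposition is valid with width 4 − 1 = 3.

Yes; width 3.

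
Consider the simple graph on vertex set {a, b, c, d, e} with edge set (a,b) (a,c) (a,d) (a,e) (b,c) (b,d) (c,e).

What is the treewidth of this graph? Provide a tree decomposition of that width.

Treewidth 2.
Bags: B1 = {a, b, c}  B2 = {a, c, e}  B3 = {a, b, d}
Tree: B1–B2, B1–B3

Every bag has size at most 3, so the width is 3 − 1 = 2 and tw(G) ≤ 2. On the other hand G contains the 3-clique {a, b, d}. A clique must lie in a single bag of any decomposition, so no decomposition can have width below 2. Therefore the treewidth is 2.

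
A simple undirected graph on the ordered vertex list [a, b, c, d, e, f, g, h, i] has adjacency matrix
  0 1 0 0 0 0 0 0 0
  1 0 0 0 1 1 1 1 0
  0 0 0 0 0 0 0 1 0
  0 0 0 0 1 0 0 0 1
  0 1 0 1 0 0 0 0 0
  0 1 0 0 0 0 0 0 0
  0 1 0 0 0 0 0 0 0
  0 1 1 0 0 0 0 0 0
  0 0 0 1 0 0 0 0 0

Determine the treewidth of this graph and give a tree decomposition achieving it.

Treewidth 1.
Bags: B1 = {b, g}  B2 = {b, e}  B3 = {d, e}  B4 = {a, b}  B5 = {d, i}  B6 = {b, h}  B7 = {b, f}  B8 = {c, h}
Tree: B1–B2, B2–B3, B2–B4, B3–B5, B1–B6, B2–B7, B6–B8

Each bag holds 2 vertices, so the decomposition has width 1, which upper-bounds the treewidth. Any graph with an edge has treewidth ≥ 1, and G has the edge g–b. Therefore the treewidth is 1.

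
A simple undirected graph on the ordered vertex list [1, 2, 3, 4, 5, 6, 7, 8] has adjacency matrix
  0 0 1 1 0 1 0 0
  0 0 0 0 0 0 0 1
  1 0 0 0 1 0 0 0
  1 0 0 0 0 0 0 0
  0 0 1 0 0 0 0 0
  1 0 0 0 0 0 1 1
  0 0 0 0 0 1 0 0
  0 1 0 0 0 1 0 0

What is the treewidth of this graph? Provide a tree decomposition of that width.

Treewidth 1.
One such decomposition:
Bags: B1 = {1, 6}  B2 = {6, 8}  B3 = {2, 8}  B4 = {1, 4}  B5 = {1, 3}  B6 = {3, 5}  B7 = {6, 7}
Tree: B1–B2, B2–B3, B1–B4, B4–B5, B5–B6, B1–B7

Each bag holds 2 vertices, so the decomposition has width 1, which upper-bounds the treewidth. Since G has at least one edge (e.g. 1–6), it is not an edgeless graph, so tw(G) ≥ 1. Therefore the treewidth is 1.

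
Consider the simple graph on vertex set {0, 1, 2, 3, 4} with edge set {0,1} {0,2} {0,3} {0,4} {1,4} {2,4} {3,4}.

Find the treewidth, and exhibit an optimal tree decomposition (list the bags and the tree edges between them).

Treewidth 2.
One such decomposition:
Bags: B1 = {0, 2, 4}  B2 = {0, 3, 4}  B3 = {0, 1, 4}
Tree: B1–B2, B1–B3

The largest bag has 3 vertices, giving width 2; this decomposition certifies tw(G) ≤ 2. For the lower bound, the 3 vertices {0, 1, 4} are pairwise adjacent, and any tree decomposition puts a clique entirely inside one bag — forcing width ≥ 2. Therefore the treewidth is 2.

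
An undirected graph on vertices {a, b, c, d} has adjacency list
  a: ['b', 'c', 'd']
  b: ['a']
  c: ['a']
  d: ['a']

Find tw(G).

A width-1 tree decomposition is:
Bags: B1 = {a, d}  B2 = {a, c}  B3 = {a, b}
Tree: B1–B2, B1–B3
Every bag has size at most 2, so the width is 2 − 1 = 1 and tw(G) ≤ 1. Any graph with an edge has treewidth ≥ 1, and G has the edge d–a. The upper and lower bounds meet at 1, so that is the treewidth.

1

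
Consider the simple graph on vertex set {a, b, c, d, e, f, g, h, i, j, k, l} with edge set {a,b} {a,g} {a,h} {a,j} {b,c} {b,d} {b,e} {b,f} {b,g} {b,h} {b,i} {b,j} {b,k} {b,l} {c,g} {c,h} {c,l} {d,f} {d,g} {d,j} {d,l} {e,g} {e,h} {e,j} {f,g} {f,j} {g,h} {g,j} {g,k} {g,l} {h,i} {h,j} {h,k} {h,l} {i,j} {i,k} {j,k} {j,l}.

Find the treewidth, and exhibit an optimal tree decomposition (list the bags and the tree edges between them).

Treewidth 4.
One such decomposition:
Bags: B1 = {b, g, h, j, l}  B2 = {a, b, g, h, j}  B3 = {b, c, g, h, l}  B4 = {b, d, g, j, l}  B5 = {b, g, h, j, k}  B6 = {b, h, i, j, k}  B7 = {b, d, f, g, j}  B8 = {b, e, g, h, j}
Tree: B1–B2, B1–B3, B1–B4, B1–B5, B5–B6, B4–B7, B1–B8

Each bag holds 5 vertices, so the decomposition has width 4, which upper-bounds the treewidth. Conversely, {b, d, f, g, j} is a clique of size 5, and the vertices of any clique must share a bag in every tree decomposition; so some bag has ≥ 5 vertices and tw(G) ≥ 4. Combining the bounds, tw(G) = 4.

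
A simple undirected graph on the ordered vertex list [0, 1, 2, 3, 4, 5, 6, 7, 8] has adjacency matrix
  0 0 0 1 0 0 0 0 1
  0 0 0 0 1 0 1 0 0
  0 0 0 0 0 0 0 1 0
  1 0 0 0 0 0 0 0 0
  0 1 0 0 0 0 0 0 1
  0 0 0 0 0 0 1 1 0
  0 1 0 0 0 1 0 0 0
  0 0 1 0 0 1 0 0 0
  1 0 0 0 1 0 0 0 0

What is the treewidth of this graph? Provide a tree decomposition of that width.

Every bag has size at most 2, so the width is 2 − 1 = 1 and tw(G) ≤ 1. Since G has at least one edge (e.g. 2–7), it is not an edgeless graph, so tw(G) ≥ 1. Therefore the treewidth is 1.

Treewidth 1.
One such decomposition:
Bags: B1 = {2, 7}  B2 = {5, 7}  B3 = {5, 6}  B4 = {1, 6}  B5 = {1, 4}  B6 = {4, 8}  B7 = {0, 8}  B8 = {0, 3}
Tree: B1–B2, B2–B3, B3–B4, B4–B5, B5–B6, B6–B7, B7–B8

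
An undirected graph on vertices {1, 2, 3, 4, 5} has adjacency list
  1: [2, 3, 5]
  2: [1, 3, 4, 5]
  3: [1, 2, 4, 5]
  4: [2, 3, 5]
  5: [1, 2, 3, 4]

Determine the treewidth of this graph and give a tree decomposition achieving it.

Treewidth 3.
One optimal decomposition is:
Bags: B1 = {1, 2, 3, 5}  B2 = {2, 3, 4, 5}
Tree: B1–B2

Each bag holds 4 vertices, so the decomposition has width 3, which upper-bounds the treewidth. On the other hand G contains the 4-clique {1, 2, 3, 5}. A clique must lie in a single bag of any decomposition, so no decomposition can have width below 3. Therefore the treewidth is 3.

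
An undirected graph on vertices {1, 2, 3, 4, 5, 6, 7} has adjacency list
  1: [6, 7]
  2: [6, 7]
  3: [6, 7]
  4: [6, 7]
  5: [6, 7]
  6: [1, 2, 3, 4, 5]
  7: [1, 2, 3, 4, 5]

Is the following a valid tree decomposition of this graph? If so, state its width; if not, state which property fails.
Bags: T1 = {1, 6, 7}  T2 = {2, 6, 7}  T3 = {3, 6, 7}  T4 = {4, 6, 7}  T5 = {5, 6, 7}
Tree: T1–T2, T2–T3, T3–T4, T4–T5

Every vertex of G appears in some bag (union = {1, 2, 3, 4, 5, 6, 7}); every edge is covered by a bag; and for each vertex v the set of bags containing v is connected in the bag tree. The decomposition is therefore valid. The largest bag has 3 vertices, so the width is 2.

Yes; width 2.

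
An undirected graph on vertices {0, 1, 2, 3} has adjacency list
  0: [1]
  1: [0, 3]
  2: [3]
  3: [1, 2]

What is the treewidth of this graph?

1

A width-1 tree decomposition is:
Bags: B1 = {0, 1}  B2 = {1, 3}  B3 = {2, 3}
Tree: B1–B2, B2–B3
Each bag holds 2 vertices, so the decomposition has width 1, which upper-bounds the treewidth. G has an edge, so its treewidth is at least 1. Hence tw(G) = 1 exactly.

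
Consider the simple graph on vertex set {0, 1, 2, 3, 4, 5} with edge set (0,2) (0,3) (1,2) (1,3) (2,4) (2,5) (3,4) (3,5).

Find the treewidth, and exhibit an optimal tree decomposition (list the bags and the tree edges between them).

The largest bag has 3 vertices, giving width 2; this decomposition certifies tw(G) ≤ 2. Since 2–0–3–1–2 is a cycle in G, G is not acyclic. Forests are exactly the graphs of treewidth ≤ 1, so tw(G) ≥ 2. Therefore the treewidth is 2.

Treewidth 2.
Bags: B1 = {0, 2, 3}  B2 = {1, 2, 3}  B3 = {2, 3, 5}  B4 = {2, 3, 4}
Tree: B1–B2, B2–B3, B3–B4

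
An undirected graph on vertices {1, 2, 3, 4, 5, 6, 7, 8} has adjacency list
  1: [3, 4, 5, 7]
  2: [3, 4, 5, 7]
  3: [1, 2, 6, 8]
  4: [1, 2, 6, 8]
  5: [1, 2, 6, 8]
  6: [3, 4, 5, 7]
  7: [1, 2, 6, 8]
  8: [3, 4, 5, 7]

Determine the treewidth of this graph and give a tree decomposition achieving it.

Treewidth 4.
Bags: B1 = {1, 3, 4, 5, 7}  B2 = {3, 4, 5, 7, 8}  B3 = {3, 4, 5, 6, 7}  B4 = {2, 3, 4, 5, 7}
Tree: B1–B2, B2–B3, B3–B4

The largest bag has 5 vertices, giving width 4; this decomposition certifies tw(G) ≤ 4. For the lower bound: the 5 vertex sets {1,5}, {4,8}, {3,6}, {7}, {2} are disjoint, each induces a connected subgraph, and every pair is joined by at least one edge of G. Contracting each set to a single vertex therefore yields K_{5} as a minor, and since treewidth is minor-monotone, tw(G) ≥ tw(K_{5}) = 4. Therefore the treewidth is 4.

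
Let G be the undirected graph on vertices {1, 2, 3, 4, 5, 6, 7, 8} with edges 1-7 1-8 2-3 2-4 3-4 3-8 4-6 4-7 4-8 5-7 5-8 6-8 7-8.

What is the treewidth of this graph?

A width-2 tree decomposition is:
Bags: B1 = {3, 4, 8}  B2 = {4, 7, 8}  B3 = {1, 7, 8}  B4 = {4, 6, 8}  B5 = {2, 3, 4}  B6 = {5, 7, 8}
Tree: B1–B2, B2–B3, B2–B4, B1–B5, B2–B6
Each bag holds 3 vertices, so the decomposition has width 2, which upper-bounds the treewidth. On the other hand G contains the 3-clique {1, 7, 8}. A clique must lie in a single bag of any decomposition, so no decomposition can have width below 2. Therefore the treewidth is 2.

2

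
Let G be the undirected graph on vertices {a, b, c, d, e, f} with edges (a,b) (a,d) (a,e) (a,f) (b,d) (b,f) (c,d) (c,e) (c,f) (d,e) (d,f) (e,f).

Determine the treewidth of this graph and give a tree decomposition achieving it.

Treewidth 3.
Bags: B1 = {a, d, e, f}  B2 = {a, b, d, f}  B3 = {c, d, e, f}
Tree: B1–B2, B1–B3

Every bag has size at most 4, so the width is 4 − 1 = 3 and tw(G) ≤ 3. On the other hand G contains the 4-clique {c, d, e, f}. A clique must lie in a single bag of any decomposition, so no decomposition can have width below 3. Therefore the treewidth is 3.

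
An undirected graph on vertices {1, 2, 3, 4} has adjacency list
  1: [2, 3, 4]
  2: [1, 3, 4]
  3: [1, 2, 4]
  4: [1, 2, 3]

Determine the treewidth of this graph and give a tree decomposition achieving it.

Treewidth 3.
One such decomposition:
Bags: B1 = {1, 2, 3, 4}
Tree: (single bag)

A single bag containing all 4 vertices is trivially a valid decomposition of width 3. For the lower bound, the 4 vertices {1, 2, 3, 4} are pairwise adjacent, and any tree decomposition puts a clique entirely inside one bag — forcing width ≥ 3. Hence tw(G) = 3 exactly.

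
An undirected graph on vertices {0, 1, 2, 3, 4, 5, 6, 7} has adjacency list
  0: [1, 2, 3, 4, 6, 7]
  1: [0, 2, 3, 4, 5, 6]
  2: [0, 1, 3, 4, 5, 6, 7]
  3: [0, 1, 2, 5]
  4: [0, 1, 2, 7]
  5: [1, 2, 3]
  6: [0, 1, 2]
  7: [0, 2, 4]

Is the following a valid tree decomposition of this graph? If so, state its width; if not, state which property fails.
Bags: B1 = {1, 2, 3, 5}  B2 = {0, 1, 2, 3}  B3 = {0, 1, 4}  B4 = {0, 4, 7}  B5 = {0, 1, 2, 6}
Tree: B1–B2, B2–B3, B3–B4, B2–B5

A tree decomposition must satisfy three properties: every vertex lies in some bag; for every edge, both endpoints lie together in some bag; and for every vertex, the bags containing it form a connected subtree. Here edge (2,4) lies in no bag, so the decomposition is invalid.

No — edge (2,4) lies in no bag.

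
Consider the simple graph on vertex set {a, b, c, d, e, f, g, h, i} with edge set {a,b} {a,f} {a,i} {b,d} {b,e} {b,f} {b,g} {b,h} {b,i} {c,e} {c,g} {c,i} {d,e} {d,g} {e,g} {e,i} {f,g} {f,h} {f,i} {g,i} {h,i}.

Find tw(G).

3

A width-3 tree decomposition is:
Bags: B1 = {b, f, g, i}  B2 = {b, e, g, i}  B3 = {c, e, g, i}  B4 = {b, f, h, i}  B5 = {b, d, e, g}  B6 = {a, b, f, i}
Tree: B1–B2, B2–B3, B1–B4, B2–B5, B4–B6
Every bag has size at most 4, so the width is 4 − 1 = 3 and tw(G) ≤ 3. For the lower bound, the 4 vertices {c, e, g, i} are pairwise adjacent, and any tree decomposition puts a clique entirely inside one bag — forcing width ≥ 3. Therefore the treewidth is 3.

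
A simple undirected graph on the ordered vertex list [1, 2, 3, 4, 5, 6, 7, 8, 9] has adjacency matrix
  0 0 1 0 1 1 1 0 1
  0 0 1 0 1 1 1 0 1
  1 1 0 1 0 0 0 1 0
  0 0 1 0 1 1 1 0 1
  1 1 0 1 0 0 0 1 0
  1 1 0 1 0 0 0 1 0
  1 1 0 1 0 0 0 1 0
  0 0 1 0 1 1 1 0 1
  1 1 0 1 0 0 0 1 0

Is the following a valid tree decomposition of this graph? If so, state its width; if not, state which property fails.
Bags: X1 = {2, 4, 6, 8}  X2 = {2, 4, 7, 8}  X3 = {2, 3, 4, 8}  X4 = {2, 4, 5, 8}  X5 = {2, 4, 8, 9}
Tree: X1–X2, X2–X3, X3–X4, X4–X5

A tree decomposition must satisfy three properties: every vertex lies in some bag; for every edge, both endpoints lie together in some bag; and for every vertex, the bags containing it form a connected subtree. Here vertex 1 appears in no bag, so the decomposition is invalid.

No — vertex 1 appears in no bag.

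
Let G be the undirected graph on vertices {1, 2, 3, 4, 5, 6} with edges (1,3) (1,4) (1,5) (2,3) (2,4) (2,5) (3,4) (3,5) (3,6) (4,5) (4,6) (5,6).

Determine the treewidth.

3

A width-3 tree decomposition is:
Bags: B1 = {1, 3, 4, 5}  B2 = {2, 3, 4, 5}  B3 = {3, 4, 5, 6}
Tree: B1–B2, B1–B3
Every bag has size at most 4, so the width is 4 − 1 = 3 and tw(G) ≤ 3. Conversely, {1, 3, 4, 5} is a clique of size 4, and the vertices of any clique must share a bag in every tree decomposition; so some bag has ≥ 4 vertices and tw(G) ≥ 3. Combining the bounds, tw(G) = 3.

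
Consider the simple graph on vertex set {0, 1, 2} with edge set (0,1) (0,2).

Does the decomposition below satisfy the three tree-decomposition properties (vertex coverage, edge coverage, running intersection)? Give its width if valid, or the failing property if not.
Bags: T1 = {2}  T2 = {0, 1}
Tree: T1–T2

A tree decomposition must satisfy three properties: every vertex lies in some bag; for every edge, both endpoints lie together in some bag; and for every vertex, the bags containing it form a connected subtree. Here edge (0,2) lies in no bag, so the decomposition is invalid.

No — edge (0,2) lies in no bag.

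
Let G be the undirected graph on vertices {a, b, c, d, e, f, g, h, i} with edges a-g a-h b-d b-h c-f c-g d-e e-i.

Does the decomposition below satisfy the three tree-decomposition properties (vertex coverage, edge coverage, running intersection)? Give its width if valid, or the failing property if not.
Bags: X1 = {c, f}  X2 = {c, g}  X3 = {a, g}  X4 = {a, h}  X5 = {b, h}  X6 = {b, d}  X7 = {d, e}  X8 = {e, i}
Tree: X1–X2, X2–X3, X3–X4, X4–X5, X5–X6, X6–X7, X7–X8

Yes; width 1.

Checking the three conditions: (i) the bags cover all of {a, b, c, d, e, f, g, h, i}; (ii) for each edge, some bag contains both endpoints; (iii) the bags containing any fixed vertex form a subtree. All hold, so the decomposition is valid with width 2 − 1 = 1.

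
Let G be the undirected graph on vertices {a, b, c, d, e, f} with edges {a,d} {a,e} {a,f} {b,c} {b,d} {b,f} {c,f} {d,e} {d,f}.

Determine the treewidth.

2

A width-2 tree decomposition is:
Bags: B1 = {b, d, f}  B2 = {b, c, f}  B3 = {a, d, f}  B4 = {a, d, e}
Tree: B1–B2, B1–B3, B3–B4
Each bag holds 3 vertices, so the decomposition has width 2, which upper-bounds the treewidth. For the lower bound, the 3 vertices {a, d, e} are pairwise adjacent, and any tree decomposition puts a clique entirely inside one bag — forcing width ≥ 2. Combining the bounds, tw(G) = 2.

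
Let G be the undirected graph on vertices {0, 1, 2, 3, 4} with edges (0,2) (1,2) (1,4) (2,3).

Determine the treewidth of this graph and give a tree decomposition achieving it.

Treewidth 1.
One optimal decomposition is:
Bags: B1 = {2, 3}  B2 = {1, 2}  B3 = {0, 2}  B4 = {1, 4}
Tree: B1–B2, B2–B3, B2–B4

Every bag has size at most 2, so the width is 2 − 1 = 1 and tw(G) ≤ 1. G has an edge, so its treewidth is at least 1. The upper and lower bounds meet at 1, so that is the treewidth.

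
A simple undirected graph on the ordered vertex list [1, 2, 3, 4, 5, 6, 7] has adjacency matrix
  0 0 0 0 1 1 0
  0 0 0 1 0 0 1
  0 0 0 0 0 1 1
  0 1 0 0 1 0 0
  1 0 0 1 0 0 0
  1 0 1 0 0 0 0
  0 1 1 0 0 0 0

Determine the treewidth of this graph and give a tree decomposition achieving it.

Treewidth 2.
Bags: B1 = {1, 3, 6}  B2 = {1, 3, 5}  B3 = {3, 4, 5}  B4 = {2, 3, 4}  B5 = {2, 3, 7}
Tree: B1–B2, B2–B3, B3–B4, B4–B5

Every bag has size at most 3, so the width is 3 − 1 = 2 and tw(G) ≤ 2. Since 3–6–1–5–4–2–7–3 is a cycle in G, G is not acyclic. Forests are exactly the graphs of treewidth ≤ 1, so tw(G) ≥ 2. Combining the bounds, tw(G) = 2.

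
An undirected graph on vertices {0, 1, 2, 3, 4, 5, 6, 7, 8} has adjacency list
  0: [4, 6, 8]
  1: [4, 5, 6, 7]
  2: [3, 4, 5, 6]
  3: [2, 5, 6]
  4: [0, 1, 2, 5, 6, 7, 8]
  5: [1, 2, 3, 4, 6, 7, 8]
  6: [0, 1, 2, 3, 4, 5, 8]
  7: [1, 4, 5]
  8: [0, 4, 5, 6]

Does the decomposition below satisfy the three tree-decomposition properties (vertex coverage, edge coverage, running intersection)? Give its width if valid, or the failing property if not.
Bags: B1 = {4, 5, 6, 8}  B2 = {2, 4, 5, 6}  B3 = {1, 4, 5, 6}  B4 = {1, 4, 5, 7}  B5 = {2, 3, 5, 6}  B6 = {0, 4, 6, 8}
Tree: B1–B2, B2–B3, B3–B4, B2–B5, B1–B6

Vertex coverage: the bags together contain {0, 1, 2, 3, 4, 5, 6, 7, 8}, the full vertex set. Edge coverage: each edge of G has both endpoints in at least one bag. Running intersection: for every vertex, the bags containing it form a connected subtree. All three properties hold, so this is a valid tree decomposition of width max|bag| − 1 = 3, and hence tw(G) ≤ 3.

Yes; width 3.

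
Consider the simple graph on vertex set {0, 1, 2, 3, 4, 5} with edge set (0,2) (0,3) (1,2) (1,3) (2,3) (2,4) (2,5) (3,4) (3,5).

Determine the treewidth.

A width-2 tree decomposition is:
Bags: B1 = {0, 2, 3}  B2 = {1, 2, 3}  B3 = {2, 3, 5}  B4 = {2, 3, 4}
Tree: B1–B2, B1–B3, B1–B4
The largest bag has 3 vertices, giving width 2; this decomposition certifies tw(G) ≤ 2. Conversely, {0, 2, 3} is a clique of size 3, and the vertices of any clique must share a bag in every tree decomposition; so some bag has ≥ 3 vertices and tw(G) ≥ 2. Hence tw(G) = 2 exactly.

2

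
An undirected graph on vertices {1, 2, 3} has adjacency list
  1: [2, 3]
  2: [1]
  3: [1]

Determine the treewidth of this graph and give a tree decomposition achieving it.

Treewidth 1.
One such decomposition:
Bags: B1 = {1, 2}  B2 = {1, 3}
Tree: B1–B2

Each bag holds 2 vertices, so the decomposition has width 1, which upper-bounds the treewidth. Since G has at least one edge (e.g. 2–1), it is not an edgeless graph, so tw(G) ≥ 1. Hence tw(G) = 1 exactly.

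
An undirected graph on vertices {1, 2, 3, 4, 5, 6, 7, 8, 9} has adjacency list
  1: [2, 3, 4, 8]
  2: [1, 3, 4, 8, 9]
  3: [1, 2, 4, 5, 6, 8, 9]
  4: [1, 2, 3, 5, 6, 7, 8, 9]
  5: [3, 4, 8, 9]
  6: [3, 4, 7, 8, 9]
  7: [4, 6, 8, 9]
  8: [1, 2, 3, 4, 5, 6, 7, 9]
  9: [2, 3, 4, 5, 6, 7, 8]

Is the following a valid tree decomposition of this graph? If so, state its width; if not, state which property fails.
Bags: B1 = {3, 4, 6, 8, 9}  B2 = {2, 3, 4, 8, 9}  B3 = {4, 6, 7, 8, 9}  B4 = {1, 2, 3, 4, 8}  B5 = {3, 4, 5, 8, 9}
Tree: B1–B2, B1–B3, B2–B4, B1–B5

Checking the three conditions: (i) the bags cover all of {1, 2, 3, 4, 5, 6, 7, 8, 9}; (ii) for each edge, some bag contains both endpoints; (iii) the bags containing any fixed vertex form a subtree. All hold, so the decomposition is valid with width 5 − 1 = 4.

Yes; width 4.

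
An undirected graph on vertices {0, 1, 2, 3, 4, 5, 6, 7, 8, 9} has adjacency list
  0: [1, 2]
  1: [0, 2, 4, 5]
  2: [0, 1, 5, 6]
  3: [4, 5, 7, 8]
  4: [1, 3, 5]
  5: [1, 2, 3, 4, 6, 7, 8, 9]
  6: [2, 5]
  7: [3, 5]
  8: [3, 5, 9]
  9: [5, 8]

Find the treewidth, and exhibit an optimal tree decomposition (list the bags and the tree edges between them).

Every bag has size at most 3, so the width is 3 − 1 = 2 and tw(G) ≤ 2. On the other hand G contains the 3-clique {0, 1, 2}. A clique must lie in a single bag of any decomposition, so no decomposition can have width below 2. Therefore the treewidth is 2.

Treewidth 2.
Bags: B1 = {3, 4, 5}  B2 = {3, 5, 8}  B3 = {1, 4, 5}  B4 = {1, 2, 5}  B5 = {5, 8, 9}  B6 = {3, 5, 7}  B7 = {0, 1, 2}  B8 = {2, 5, 6}
Tree: B1–B2, B1–B3, B3–B4, B2–B5, B1–B6, B4–B7, B4–B8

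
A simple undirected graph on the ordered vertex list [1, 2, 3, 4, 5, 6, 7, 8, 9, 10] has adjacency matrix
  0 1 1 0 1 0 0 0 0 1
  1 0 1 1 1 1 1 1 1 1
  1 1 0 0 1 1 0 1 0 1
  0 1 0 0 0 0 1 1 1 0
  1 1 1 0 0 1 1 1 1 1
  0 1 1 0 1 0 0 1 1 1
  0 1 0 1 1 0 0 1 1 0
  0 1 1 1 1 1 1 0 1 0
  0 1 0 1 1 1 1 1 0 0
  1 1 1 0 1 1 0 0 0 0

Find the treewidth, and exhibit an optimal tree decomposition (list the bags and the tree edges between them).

The largest bag has 5 vertices, giving width 4; this decomposition certifies tw(G) ≤ 4. For the lower bound, the 5 vertices {2, 4, 7, 8, 9} are pairwise adjacent, and any tree decomposition puts a clique entirely inside one bag — forcing width ≥ 4. The upper and lower bounds meet at 4, so that is the treewidth.

Treewidth 4.
One such decomposition:
Bags: B1 = {2, 3, 5, 6, 8}  B2 = {2, 5, 6, 8, 9}  B3 = {2, 3, 5, 6, 10}  B4 = {1, 2, 3, 5, 10}  B5 = {2, 5, 7, 8, 9}  B6 = {2, 4, 7, 8, 9}
Tree: B1–B2, B1–B3, B3–B4, B2–B5, B5–B6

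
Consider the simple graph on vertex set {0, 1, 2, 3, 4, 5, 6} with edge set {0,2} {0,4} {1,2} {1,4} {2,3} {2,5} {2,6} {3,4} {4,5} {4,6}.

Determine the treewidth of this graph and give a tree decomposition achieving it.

Treewidth 2.
One optimal decomposition is:
Bags: B1 = {1, 2, 4}  B2 = {2, 4, 5}  B3 = {0, 2, 4}  B4 = {2, 3, 4}  B5 = {2, 4, 6}
Tree: B1–B2, B2–B3, B3–B4, B4–B5

Every bag has size at most 3, so the width is 3 − 1 = 2 and tw(G) ≤ 2. For the lower bound, G contains the cycle 4–1–2–5–4, so G is not a forest; only forests have treewidth ≤ 1, hence tw(G) ≥ 2. Hence tw(G) = 2 exactly.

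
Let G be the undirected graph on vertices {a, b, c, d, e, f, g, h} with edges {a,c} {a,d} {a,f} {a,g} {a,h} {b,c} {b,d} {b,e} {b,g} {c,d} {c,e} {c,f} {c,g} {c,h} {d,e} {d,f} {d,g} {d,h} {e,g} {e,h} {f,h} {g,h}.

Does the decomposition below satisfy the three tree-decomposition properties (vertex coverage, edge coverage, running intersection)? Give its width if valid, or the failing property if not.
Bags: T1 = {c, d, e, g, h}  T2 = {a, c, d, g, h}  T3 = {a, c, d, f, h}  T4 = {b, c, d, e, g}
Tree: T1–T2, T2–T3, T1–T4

Checking the three conditions: (i) the bags cover all of {a, b, c, d, e, f, g, h}; (ii) for each edge, some bag contains both endpoints; (iii) the bags containing any fixed vertex form a subtree. All hold, so the decomposition is valid with width 5 − 1 = 4.

Yes; width 4.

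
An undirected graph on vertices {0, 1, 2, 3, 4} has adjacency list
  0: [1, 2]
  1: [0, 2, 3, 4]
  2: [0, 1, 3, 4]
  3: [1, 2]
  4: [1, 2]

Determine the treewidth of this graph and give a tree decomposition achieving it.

Treewidth 2.
One such decomposition:
Bags: B1 = {0, 1, 2}  B2 = {1, 2, 4}  B3 = {1, 2, 3}
Tree: B1–B2, B1–B3

Each bag holds 3 vertices, so the decomposition has width 2, which upper-bounds the treewidth. For the lower bound, the 3 vertices {0, 1, 2} are pairwise adjacent, and any tree decomposition puts a clique entirely inside one bag — forcing width ≥ 2. The upper and lower bounds meet at 2, so that is the treewidth.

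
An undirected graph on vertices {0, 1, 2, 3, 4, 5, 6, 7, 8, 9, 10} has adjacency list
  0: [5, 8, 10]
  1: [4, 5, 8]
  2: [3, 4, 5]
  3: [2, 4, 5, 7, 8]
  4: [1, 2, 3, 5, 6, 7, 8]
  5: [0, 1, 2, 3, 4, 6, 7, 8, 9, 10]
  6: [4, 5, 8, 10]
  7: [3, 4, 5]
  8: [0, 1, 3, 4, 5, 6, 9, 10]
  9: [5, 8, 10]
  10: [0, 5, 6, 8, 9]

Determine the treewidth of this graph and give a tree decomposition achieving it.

Each bag holds 4 vertices, so the decomposition has width 3, which upper-bounds the treewidth. On the other hand G contains the 4-clique {0, 5, 8, 10}. A clique must lie in a single bag of any decomposition, so no decomposition can have width below 3. Therefore the treewidth is 3.

Treewidth 3.
Bags: B1 = {3, 4, 5, 8}  B2 = {4, 5, 6, 8}  B3 = {5, 6, 8, 10}  B4 = {2, 3, 4, 5}  B5 = {3, 4, 5, 7}  B6 = {0, 5, 8, 10}  B7 = {5, 8, 9, 10}  B8 = {1, 4, 5, 8}
Tree: B1–B2, B2–B3, B1–B4, B4–B5, B3–B6, B6–B7, B2–B8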